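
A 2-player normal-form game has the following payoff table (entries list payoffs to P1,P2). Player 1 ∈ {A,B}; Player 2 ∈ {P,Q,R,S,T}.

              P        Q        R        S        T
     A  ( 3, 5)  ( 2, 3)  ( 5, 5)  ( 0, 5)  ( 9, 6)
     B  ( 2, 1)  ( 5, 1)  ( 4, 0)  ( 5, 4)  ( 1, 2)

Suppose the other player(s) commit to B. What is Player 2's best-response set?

P2 best: {S}

u_2(P vs B) = 1
u_2(Q vs B) = 1
u_2(R vs B) = 0
u_2(S vs B) = 4
u_2(T vs B) = 2
max payoff 4 at {S}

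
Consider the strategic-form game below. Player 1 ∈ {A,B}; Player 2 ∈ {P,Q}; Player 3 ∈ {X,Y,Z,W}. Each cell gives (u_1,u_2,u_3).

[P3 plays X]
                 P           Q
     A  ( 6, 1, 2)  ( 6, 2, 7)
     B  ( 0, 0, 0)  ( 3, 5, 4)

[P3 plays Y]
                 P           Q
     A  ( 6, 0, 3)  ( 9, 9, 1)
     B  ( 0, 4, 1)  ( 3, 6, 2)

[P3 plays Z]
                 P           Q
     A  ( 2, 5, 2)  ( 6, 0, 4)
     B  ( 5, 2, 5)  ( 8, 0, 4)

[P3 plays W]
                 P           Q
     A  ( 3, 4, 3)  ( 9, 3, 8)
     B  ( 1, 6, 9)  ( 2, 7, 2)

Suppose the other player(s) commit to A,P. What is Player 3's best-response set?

u_3(X vs A,P) = 2
u_3(Y vs A,P) = 3
u_3(Z vs A,P) = 2
u_3(W vs A,P) = 3
max payoff 3 at {Y,W}

argmax u_3 = {Y,W}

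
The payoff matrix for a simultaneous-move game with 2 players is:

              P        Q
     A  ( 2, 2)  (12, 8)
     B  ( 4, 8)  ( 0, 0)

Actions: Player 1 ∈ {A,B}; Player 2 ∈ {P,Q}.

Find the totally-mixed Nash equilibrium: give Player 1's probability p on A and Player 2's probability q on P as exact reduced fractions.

(p,q) = (4/7, 6/7)

P1 indiff ⇒ q·2+(1-q)·12 = q·4+(1-q)·0 ⇒ q(-2) = (1-q)(-12) ⇒ q = 6/7
P2 indiff ⇒ p·2+(1-p)·8 = p·8+(1-p)·0 ⇒ p(-6) = (1-p)(-8) ⇒ p = 4/7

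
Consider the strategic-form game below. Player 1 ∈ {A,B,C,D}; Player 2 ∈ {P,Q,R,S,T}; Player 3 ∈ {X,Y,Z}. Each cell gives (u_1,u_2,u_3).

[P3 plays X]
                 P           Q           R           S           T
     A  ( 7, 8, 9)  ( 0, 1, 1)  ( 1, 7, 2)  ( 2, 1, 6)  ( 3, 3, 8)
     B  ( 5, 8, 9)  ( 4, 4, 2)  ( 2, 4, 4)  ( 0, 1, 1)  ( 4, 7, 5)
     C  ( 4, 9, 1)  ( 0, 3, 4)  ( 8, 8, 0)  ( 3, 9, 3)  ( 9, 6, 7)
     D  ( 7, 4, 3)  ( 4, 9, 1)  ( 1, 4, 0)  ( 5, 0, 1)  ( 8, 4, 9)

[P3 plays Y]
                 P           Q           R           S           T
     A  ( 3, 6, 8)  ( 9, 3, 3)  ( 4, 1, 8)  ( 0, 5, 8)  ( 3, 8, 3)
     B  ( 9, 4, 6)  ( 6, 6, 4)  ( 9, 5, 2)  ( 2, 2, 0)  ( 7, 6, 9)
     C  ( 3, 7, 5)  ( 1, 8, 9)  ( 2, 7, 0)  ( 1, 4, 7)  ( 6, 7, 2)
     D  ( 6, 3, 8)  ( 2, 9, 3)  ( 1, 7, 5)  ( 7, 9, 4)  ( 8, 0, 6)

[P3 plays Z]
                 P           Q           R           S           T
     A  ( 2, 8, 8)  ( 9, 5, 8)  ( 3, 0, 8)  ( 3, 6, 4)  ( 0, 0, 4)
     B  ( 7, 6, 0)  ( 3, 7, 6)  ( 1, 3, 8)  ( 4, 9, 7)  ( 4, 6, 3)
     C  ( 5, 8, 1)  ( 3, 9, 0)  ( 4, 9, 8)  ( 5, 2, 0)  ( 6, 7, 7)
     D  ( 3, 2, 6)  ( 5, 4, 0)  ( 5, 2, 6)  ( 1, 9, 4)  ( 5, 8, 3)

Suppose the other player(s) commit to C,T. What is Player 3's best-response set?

P3 best: {X,Z}

u_3(X vs C,T) = 7
u_3(Y vs C,T) = 2
u_3(Z vs C,T) = 7
max payoff 7 at {X,Z}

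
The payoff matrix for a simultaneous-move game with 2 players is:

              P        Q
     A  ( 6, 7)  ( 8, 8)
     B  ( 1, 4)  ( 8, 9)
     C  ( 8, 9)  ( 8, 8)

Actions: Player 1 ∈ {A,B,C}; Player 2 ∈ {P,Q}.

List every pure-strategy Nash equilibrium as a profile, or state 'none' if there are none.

(A,P): not NE [P1→C gives 8>6; P2→Q gives 8>7]
(A,Q): NE
(B,P): not NE [P1→C gives 8>1; P2→Q gives 9>4]
(B,Q): NE
(C,P): NE
(C,Q): not NE [P2→P gives 9>8]

PSNE = {(A,Q), (B,Q), (C,P)}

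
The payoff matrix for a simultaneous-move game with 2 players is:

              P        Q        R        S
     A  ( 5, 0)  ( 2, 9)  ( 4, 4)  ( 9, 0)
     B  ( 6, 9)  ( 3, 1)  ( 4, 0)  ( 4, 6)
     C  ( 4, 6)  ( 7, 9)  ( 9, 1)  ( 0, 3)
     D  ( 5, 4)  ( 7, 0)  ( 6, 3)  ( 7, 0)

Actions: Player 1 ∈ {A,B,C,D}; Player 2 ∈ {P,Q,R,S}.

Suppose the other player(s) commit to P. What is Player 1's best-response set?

BR_1 = {B}

u_1(A vs P) = 5
u_1(B vs P) = 6
u_1(C vs P) = 4
u_1(D vs P) = 5
max payoff 6 at {B}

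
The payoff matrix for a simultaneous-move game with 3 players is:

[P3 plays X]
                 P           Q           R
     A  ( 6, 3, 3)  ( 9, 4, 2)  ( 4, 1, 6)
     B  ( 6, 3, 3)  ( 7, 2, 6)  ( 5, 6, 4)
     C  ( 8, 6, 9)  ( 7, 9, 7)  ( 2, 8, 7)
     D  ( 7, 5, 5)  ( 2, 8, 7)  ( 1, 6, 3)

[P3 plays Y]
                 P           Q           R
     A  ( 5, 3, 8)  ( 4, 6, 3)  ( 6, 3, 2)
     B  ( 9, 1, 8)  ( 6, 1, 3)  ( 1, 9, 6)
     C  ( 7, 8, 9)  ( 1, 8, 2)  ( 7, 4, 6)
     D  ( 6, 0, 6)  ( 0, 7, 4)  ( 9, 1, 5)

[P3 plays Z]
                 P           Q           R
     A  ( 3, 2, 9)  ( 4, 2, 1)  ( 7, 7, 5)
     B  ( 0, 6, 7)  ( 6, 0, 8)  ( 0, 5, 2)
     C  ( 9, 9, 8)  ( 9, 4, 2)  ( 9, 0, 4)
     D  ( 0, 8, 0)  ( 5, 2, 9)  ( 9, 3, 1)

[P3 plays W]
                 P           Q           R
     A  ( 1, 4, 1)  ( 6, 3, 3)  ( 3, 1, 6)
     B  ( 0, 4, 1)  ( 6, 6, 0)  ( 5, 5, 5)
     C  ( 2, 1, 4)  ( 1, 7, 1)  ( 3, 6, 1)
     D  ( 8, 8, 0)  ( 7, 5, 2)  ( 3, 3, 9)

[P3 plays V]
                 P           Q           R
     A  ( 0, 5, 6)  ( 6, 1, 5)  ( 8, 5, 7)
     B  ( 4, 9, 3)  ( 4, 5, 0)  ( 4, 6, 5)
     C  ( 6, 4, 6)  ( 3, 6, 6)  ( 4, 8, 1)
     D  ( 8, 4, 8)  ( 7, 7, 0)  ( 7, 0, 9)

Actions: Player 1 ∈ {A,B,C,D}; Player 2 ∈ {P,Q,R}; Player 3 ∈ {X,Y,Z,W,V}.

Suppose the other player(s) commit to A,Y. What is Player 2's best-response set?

u_2(P vs A,Y) = 3
u_2(Q vs A,Y) = 6
u_2(R vs A,Y) = 3
max payoff 6 at {Q}

P2 best: {Q}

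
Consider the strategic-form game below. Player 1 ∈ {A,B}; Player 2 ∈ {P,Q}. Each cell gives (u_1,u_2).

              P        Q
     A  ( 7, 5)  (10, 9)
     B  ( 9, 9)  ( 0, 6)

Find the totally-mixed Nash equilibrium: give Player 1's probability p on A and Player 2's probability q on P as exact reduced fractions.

P1 indiff ⇒ q·7+(1-q)·10 = q·9+(1-q)·0 ⇒ q(-2) = (1-q)(-10) ⇒ q = 5/6
P2 indiff ⇒ p·5+(1-p)·9 = p·9+(1-p)·6 ⇒ p(-4) = (1-p)(-3) ⇒ p = 3/7

(p,q) = (3/7, 5/6)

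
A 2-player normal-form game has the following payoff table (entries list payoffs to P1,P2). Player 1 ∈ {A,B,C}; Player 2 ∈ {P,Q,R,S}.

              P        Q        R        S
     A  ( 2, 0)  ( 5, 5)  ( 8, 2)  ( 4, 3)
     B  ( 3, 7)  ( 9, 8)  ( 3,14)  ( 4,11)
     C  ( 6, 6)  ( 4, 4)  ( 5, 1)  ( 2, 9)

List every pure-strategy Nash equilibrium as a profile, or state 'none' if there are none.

(A,P): not NE [P1→C gives 6>2; P2→Q gives 5>0]
(A,Q): not NE [P1→B gives 9>5]
(A,R): not NE [P2→Q gives 5>2]
(A,S): not NE [P2→Q gives 5>3]
(B,P): not NE [P1→C gives 6>3; P2→R gives 14>7]
(B,Q): not NE [P2→R gives 14>8]
(B,R): not NE [P1→A gives 8>3]
(B,S): not NE [P2→R gives 14>11]
(C,P): not NE [P2→S gives 9>6]
(C,Q): not NE [P1→B gives 9>4; P2→S gives 9>4]
(C,R): not NE [P1→A gives 8>5; P2→S gives 9>1]
(C,S): not NE [P1→B gives 4>2]

Equilibria: none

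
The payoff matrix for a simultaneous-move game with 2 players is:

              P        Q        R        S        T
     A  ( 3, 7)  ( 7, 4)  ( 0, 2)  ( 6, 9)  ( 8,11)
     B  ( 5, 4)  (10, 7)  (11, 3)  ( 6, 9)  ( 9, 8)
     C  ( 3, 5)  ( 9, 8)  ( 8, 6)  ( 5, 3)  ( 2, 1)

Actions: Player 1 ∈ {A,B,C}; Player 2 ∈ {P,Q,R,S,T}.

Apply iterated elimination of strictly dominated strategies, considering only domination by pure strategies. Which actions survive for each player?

P1 drop C (B beats it: P:5>3 Q:10>9 R:11>8 S:6>5 T:9>2)
P2 drop P (S beats it: A:9>7 B:9>4)
P2 drop Q (S beats it: A:9>4 B:9>7)
P2 drop R (S beats it: A:9>2 B:9>3)
P1→{A,B} P2→{S,T}

Remaining: P1:{A,B} P2:{S,T}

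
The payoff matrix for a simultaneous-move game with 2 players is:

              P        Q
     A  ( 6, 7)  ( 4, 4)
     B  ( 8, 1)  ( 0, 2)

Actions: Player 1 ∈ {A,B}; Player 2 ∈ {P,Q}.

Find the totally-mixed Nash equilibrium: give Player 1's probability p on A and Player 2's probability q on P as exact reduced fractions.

P1 mixes 1/4 on A; P2 mixes 2/3 on P

P1 indiff ⇒ q·6+(1-q)·4 = q·8+(1-q)·0 ⇒ q(-2) = (1-q)(-4) ⇒ q = 2/3
P2 indiff ⇒ p·7+(1-p)·1 = p·4+(1-p)·2 ⇒ p(3) = (1-p)(1) ⇒ p = 1/4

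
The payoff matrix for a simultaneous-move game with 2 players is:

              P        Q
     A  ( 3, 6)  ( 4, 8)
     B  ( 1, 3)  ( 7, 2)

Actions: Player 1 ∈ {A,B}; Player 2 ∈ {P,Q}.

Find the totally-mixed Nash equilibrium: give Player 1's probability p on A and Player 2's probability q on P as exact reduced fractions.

P1 indiff ⇒ q·3+(1-q)·4 = q·1+(1-q)·7 ⇒ q(2) = (1-q)(3) ⇒ q = 3/5
P2 indiff ⇒ p·6+(1-p)·3 = p·8+(1-p)·2 ⇒ p(-2) = (1-p)(-1) ⇒ p = 1/3

p=1/3, q=3/5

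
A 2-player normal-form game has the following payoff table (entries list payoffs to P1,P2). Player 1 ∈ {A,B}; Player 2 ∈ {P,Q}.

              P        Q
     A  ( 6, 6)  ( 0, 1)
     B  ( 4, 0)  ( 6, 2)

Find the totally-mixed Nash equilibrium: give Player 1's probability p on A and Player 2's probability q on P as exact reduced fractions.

P1 indiff ⇒ q·6+(1-q)·0 = q·4+(1-q)·6 ⇒ q(2) = (1-q)(6) ⇒ q = 3/4
P2 indiff ⇒ p·6+(1-p)·0 = p·1+(1-p)·2 ⇒ p(5) = (1-p)(2) ⇒ p = 2/7

p=2/7, q=3/4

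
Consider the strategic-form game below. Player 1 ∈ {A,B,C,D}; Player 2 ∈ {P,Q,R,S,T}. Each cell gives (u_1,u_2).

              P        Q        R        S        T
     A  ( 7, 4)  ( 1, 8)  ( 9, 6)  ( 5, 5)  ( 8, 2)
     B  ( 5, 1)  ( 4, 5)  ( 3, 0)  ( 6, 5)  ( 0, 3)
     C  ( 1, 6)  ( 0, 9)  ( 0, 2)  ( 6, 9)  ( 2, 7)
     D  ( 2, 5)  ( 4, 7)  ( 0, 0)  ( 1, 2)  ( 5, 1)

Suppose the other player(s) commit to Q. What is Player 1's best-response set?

BR_1 = {B,D}

u_1(A vs Q) = 1
u_1(B vs Q) = 4
u_1(C vs Q) = 0
u_1(D vs Q) = 4
max payoff 4 at {B,D}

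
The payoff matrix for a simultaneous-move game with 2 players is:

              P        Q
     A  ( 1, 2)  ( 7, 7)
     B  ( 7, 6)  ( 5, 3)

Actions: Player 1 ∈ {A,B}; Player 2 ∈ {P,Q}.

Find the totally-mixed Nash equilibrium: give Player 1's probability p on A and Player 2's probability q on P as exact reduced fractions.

P1 mixes 3/8 on A; P2 mixes 1/4 on P

P1 indiff ⇒ q·1+(1-q)·7 = q·7+(1-q)·5 ⇒ q(-6) = (1-q)(-2) ⇒ q = 1/4
P2 indiff ⇒ p·2+(1-p)·6 = p·7+(1-p)·3 ⇒ p(-5) = (1-p)(-3) ⇒ p = 3/8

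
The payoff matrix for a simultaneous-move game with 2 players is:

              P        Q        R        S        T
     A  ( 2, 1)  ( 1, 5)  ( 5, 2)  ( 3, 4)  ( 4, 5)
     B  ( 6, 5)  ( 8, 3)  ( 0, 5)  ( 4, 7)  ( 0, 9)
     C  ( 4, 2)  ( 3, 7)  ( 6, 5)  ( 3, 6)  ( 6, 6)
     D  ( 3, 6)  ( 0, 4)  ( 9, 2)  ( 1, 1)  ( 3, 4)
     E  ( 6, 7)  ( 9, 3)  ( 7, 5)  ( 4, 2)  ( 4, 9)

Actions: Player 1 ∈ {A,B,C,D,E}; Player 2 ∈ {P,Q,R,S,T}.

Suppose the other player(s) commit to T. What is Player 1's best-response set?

argmax u_1 = {C}

u_1(A vs T) = 4
u_1(B vs T) = 0
u_1(C vs T) = 6
u_1(D vs T) = 3
u_1(E vs T) = 4
max payoff 6 at {C}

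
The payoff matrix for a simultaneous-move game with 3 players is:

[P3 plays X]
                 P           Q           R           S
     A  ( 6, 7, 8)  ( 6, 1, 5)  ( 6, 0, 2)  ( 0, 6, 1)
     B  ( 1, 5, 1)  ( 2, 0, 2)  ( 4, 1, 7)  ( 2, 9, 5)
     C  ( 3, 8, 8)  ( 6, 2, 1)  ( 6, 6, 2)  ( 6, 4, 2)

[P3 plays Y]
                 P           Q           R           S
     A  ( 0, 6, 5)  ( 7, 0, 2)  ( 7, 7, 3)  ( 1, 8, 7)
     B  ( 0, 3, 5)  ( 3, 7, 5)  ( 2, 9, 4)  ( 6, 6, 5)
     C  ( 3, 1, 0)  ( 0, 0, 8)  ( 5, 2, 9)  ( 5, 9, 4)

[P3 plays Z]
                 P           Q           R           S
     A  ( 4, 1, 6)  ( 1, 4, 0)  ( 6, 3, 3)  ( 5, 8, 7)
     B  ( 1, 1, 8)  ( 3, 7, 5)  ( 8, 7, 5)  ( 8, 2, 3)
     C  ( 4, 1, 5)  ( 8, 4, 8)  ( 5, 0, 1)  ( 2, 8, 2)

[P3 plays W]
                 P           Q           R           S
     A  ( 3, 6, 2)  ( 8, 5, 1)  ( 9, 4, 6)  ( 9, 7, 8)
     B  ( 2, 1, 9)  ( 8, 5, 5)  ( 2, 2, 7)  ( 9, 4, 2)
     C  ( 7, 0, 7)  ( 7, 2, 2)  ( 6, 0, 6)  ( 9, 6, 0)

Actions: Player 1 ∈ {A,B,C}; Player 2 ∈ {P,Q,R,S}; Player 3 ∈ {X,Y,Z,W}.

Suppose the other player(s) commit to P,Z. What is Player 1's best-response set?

u_1(A vs P,Z) = 4
u_1(B vs P,Z) = 1
u_1(C vs P,Z) = 4
max payoff 4 at {A,C}

P1 best: {A,C}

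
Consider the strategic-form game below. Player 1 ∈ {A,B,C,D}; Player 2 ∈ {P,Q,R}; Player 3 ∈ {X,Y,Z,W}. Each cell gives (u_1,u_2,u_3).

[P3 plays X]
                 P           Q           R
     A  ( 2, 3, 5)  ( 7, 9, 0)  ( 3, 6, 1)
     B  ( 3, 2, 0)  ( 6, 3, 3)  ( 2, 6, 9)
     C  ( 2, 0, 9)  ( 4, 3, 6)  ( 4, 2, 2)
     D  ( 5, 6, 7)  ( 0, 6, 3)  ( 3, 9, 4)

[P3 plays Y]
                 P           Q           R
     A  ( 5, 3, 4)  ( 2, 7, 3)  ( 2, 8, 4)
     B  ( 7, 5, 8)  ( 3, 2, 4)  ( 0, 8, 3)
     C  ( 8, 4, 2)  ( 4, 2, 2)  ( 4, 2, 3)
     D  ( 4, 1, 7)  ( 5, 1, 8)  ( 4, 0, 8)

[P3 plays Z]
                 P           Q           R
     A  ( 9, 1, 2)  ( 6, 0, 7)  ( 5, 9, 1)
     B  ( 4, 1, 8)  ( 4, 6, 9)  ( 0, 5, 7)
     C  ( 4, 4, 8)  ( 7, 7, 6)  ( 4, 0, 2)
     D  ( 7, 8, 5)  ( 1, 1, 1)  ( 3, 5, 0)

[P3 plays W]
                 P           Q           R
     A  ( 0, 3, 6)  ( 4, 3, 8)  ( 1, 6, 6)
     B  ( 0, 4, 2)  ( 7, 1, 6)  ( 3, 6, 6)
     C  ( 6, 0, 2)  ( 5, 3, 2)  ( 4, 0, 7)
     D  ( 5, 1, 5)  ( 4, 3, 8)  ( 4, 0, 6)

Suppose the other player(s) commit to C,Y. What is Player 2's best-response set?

u_2(P vs C,Y) = 4
u_2(Q vs C,Y) = 2
u_2(R vs C,Y) = 2
max payoff 4 at {P}

P2 best: {P}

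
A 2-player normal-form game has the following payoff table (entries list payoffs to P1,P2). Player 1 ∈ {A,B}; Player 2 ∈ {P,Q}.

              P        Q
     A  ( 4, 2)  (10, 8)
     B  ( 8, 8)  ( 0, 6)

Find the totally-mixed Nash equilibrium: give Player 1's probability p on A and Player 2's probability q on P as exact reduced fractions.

(p,q) = (1/4, 5/7)

P1 indiff ⇒ q·4+(1-q)·10 = q·8+(1-q)·0 ⇒ q(-4) = (1-q)(-10) ⇒ q = 5/7
P2 indiff ⇒ p·2+(1-p)·8 = p·8+(1-p)·6 ⇒ p(-6) = (1-p)(-2) ⇒ p = 1/4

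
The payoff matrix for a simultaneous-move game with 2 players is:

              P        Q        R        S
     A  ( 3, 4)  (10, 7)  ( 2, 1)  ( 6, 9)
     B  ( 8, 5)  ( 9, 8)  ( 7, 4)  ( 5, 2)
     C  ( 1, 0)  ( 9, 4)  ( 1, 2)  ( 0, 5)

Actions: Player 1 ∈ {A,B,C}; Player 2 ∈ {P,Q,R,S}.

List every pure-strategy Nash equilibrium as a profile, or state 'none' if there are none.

(A,P): not NE [P1→B gives 8>3; P2→S gives 9>4]
(A,Q): not NE [P2→S gives 9>7]
(A,R): not NE [P1→B gives 7>2; P2→S gives 9>1]
(A,S): NE
(B,P): not NE [P2→Q gives 8>5]
(B,Q): not NE [P1→A gives 10>9]
(B,R): not NE [P2→Q gives 8>4]
(B,S): not NE [P1→A gives 6>5; P2→Q gives 8>2]
(C,P): not NE [P1→B gives 8>1; P2→S gives 5>0]
(C,Q): not NE [P1→A gives 10>9; P2→S gives 5>4]
(C,R): not NE [P1→B gives 7>1; P2→S gives 5>2]
(C,S): not NE [P1→A gives 6>0]

PSNE = {(A,S)}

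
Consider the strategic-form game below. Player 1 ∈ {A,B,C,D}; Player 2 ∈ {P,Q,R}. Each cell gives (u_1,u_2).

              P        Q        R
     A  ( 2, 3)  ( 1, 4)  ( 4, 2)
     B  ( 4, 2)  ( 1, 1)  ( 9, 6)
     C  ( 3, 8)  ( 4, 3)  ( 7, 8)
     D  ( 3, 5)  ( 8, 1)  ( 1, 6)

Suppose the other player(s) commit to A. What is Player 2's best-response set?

BR_2 = {Q}

u_2(P vs A) = 3
u_2(Q vs A) = 4
u_2(R vs A) = 2
max payoff 4 at {Q}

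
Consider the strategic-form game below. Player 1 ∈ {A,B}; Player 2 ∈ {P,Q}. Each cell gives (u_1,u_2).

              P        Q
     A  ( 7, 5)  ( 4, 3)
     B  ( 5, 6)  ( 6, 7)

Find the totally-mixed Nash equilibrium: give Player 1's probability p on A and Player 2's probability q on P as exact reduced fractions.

P1 indiff ⇒ q·7+(1-q)·4 = q·5+(1-q)·6 ⇒ q(2) = (1-q)(2) ⇒ q = 1/2
P2 indiff ⇒ p·5+(1-p)·6 = p·3+(1-p)·7 ⇒ p(2) = (1-p)(1) ⇒ p = 1/3

p=1/3, q=1/2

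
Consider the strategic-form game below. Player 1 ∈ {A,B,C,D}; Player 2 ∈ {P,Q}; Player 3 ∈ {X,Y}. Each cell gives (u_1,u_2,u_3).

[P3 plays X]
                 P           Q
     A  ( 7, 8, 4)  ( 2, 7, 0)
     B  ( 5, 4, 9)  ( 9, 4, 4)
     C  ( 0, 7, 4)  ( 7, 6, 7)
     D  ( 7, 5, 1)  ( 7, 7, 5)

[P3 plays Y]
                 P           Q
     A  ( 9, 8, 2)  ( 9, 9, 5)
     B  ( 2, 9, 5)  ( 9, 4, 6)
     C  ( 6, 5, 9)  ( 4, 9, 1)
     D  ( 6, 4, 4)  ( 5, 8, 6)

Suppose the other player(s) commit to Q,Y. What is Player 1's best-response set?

P1 best: {A,B}

u_1(A vs Q,Y) = 9
u_1(B vs Q,Y) = 9
u_1(C vs Q,Y) = 4
u_1(D vs Q,Y) = 5
max payoff 9 at {A,B}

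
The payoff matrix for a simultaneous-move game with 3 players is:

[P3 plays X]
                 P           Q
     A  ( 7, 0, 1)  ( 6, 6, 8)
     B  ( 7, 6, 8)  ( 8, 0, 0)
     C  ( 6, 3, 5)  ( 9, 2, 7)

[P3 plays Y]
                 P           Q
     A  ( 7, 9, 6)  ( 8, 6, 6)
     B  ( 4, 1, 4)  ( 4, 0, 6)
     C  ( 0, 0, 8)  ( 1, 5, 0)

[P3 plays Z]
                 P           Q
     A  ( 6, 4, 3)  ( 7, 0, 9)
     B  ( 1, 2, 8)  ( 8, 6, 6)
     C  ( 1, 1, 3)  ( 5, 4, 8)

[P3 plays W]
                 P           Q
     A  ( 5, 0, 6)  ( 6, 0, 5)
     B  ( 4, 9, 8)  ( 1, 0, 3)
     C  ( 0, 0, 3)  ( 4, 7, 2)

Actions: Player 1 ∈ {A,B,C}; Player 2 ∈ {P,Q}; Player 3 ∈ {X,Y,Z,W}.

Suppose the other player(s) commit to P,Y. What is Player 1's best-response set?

argmax u_1 = {A}

u_1(A vs P,Y) = 7
u_1(B vs P,Y) = 4
u_1(C vs P,Y) = 0
max payoff 7 at {A}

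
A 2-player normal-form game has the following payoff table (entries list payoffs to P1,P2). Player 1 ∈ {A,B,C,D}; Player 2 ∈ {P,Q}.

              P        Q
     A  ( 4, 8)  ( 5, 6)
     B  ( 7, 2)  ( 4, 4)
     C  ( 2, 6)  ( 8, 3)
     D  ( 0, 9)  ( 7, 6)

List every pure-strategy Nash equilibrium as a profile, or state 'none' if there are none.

(A,P): not NE [P1→B gives 7>4]
(A,Q): not NE [P1→C gives 8>5; P2→P gives 8>6]
(B,P): not NE [P2→Q gives 4>2]
(B,Q): not NE [P1→C gives 8>4]
(C,P): not NE [P1→B gives 7>2]
(C,Q): not NE [P2→P gives 6>3]
(D,P): not NE [P1→B gives 7>0]
(D,Q): not NE [P1→C gives 8>7; P2→P gives 9>6]

No pure NE.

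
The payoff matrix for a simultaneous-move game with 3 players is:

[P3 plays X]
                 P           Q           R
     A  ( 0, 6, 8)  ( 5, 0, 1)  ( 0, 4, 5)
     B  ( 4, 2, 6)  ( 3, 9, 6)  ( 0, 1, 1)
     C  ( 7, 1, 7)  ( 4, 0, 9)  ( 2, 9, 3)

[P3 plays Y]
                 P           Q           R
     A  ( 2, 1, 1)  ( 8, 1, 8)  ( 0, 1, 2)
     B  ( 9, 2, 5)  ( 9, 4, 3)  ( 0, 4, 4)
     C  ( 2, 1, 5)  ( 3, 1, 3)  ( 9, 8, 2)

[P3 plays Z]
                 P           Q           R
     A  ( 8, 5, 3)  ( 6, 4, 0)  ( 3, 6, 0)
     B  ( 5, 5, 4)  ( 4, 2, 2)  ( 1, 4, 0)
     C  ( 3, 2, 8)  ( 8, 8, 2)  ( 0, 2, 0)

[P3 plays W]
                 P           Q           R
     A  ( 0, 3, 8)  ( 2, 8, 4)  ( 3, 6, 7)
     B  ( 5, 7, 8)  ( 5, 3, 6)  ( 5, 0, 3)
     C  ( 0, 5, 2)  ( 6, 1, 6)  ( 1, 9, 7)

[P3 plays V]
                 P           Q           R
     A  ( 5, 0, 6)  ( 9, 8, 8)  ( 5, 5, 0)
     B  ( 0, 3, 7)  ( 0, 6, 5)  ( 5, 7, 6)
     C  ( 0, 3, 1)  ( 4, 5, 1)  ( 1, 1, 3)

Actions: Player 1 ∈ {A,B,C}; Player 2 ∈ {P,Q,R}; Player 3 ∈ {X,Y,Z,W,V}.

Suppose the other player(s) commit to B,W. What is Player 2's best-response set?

argmax u_2 = {P}

u_2(P vs B,W) = 7
u_2(Q vs B,W) = 3
u_2(R vs B,W) = 0
max payoff 7 at {P}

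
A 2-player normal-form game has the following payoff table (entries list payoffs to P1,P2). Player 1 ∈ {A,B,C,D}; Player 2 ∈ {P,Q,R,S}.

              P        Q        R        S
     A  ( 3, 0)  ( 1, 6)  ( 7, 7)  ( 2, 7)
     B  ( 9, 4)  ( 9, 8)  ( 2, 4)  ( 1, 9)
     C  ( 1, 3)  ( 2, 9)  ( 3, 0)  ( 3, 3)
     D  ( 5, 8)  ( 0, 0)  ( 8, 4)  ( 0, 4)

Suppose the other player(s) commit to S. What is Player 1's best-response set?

u_1(A vs S) = 2
u_1(B vs S) = 1
u_1(C vs S) = 3
u_1(D vs S) = 0
max payoff 3 at {C}

argmax u_1 = {C}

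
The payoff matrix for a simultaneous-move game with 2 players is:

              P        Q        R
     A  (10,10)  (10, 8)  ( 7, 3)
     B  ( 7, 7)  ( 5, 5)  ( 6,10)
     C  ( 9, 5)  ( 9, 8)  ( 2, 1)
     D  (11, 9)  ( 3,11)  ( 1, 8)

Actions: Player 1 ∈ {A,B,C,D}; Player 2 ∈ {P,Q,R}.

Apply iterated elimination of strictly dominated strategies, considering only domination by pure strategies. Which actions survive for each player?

P1 drop B (A beats it: P:10>7 Q:10>5 R:7>6)
P1 drop C (A beats it: P:10>9 Q:10>9 R:7>2)
P2 drop R (P beats it: A:10>3 D:9>8)
P1→{A,D} P2→{P,Q}

IESDS → P1:{A,D} P2:{P,Q}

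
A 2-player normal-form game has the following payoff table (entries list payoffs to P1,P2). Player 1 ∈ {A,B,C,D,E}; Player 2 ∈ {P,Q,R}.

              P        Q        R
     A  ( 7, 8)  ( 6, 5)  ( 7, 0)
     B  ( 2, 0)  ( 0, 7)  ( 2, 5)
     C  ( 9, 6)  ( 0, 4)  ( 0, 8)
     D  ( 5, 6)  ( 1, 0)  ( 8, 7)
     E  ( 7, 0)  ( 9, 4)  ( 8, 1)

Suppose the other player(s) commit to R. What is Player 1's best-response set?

u_1(A vs R) = 7
u_1(B vs R) = 2
u_1(C vs R) = 0
u_1(D vs R) = 8
u_1(E vs R) = 8
max payoff 8 at {D,E}

BR_1 = {D,E}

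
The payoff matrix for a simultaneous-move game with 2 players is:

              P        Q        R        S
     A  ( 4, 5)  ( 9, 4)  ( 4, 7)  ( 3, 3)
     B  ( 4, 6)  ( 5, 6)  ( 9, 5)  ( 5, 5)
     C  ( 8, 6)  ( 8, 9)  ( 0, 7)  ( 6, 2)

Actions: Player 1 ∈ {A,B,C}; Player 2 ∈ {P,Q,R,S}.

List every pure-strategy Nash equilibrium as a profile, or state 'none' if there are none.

(A,P): not NE [P1→C gives 8>4; P2→R gives 7>5]
(A,Q): not NE [P2→R gives 7>4]
(A,R): not NE [P1→B gives 9>4]
(A,S): not NE [P1→C gives 6>3; P2→R gives 7>3]
(B,P): not NE [P1→C gives 8>4]
(B,Q): not NE [P1→A gives 9>5]
(B,R): not NE [P2→Q gives 6>5]
(B,S): not NE [P1→C gives 6>5; P2→Q gives 6>5]
(C,P): not NE [P2→Q gives 9>6]
(C,Q): not NE [P1→A gives 9>8]
(C,R): not NE [P1→B gives 9>0; P2→Q gives 9>7]
(C,S): not NE [P2→Q gives 9>2]

PSNE: ∅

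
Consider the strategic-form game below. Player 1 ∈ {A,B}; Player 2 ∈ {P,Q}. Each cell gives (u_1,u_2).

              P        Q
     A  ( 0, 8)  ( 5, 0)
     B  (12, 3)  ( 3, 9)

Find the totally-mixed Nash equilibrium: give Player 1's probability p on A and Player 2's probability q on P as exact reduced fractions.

P1 mixes 3/7 on A; P2 mixes 1/7 on P

P1 indiff ⇒ q·0+(1-q)·5 = q·12+(1-q)·3 ⇒ q(-12) = (1-q)(-2) ⇒ q = 1/7
P2 indiff ⇒ p·8+(1-p)·3 = p·0+(1-p)·9 ⇒ p(8) = (1-p)(6) ⇒ p = 3/7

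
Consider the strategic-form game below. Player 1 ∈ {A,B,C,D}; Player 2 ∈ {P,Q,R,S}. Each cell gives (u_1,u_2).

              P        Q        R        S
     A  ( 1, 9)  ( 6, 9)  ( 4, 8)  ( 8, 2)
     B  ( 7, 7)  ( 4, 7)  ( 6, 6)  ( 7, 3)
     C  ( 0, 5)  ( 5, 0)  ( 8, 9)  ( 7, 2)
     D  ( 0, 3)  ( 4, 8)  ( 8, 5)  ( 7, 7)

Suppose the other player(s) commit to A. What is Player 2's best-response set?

u_2(P vs A) = 9
u_2(Q vs A) = 9
u_2(R vs A) = 8
u_2(S vs A) = 2
max payoff 9 at {P,Q}

BR_2 = {P,Q}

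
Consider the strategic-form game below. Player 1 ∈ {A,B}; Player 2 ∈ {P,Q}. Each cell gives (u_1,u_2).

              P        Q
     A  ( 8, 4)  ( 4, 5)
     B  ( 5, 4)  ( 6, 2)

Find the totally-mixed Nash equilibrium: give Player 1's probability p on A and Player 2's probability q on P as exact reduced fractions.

P1 indiff ⇒ q·8+(1-q)·4 = q·5+(1-q)·6 ⇒ q(3) = (1-q)(2) ⇒ q = 2/5
P2 indiff ⇒ p·4+(1-p)·4 = p·5+(1-p)·2 ⇒ p(-1) = (1-p)(-2) ⇒ p = 2/3

p=2/3, q=2/5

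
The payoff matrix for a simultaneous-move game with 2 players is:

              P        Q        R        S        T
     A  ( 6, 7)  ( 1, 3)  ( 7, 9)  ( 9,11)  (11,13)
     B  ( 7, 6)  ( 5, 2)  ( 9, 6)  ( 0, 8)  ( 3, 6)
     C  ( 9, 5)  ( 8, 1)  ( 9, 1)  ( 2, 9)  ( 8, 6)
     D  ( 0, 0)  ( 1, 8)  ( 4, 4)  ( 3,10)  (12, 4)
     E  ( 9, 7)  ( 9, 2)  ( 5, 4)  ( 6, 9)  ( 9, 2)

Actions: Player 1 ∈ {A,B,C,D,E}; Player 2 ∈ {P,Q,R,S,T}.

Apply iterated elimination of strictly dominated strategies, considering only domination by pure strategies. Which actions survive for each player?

P2 drop P (S beats it: A:11>7 B:8>6 C:9>5 D:10>0 E:9>7)
P2 drop Q (S beats it: A:11>3 B:8>2 C:9>1 D:10>8 E:9>2)
P1 drop E (A beats it: R:7>5 S:9>6 T:11>9)
P2 drop R (S beats it: A:11>9 B:8>6 C:9>1 D:10>4)
P1 drop B (A beats it: S:9>0 T:11>3)
P1 drop C (A beats it: S:9>2 T:11>8)
P1→{A,D} P2→{S,T}

Survivors P1:{A,D} P2:{S,T}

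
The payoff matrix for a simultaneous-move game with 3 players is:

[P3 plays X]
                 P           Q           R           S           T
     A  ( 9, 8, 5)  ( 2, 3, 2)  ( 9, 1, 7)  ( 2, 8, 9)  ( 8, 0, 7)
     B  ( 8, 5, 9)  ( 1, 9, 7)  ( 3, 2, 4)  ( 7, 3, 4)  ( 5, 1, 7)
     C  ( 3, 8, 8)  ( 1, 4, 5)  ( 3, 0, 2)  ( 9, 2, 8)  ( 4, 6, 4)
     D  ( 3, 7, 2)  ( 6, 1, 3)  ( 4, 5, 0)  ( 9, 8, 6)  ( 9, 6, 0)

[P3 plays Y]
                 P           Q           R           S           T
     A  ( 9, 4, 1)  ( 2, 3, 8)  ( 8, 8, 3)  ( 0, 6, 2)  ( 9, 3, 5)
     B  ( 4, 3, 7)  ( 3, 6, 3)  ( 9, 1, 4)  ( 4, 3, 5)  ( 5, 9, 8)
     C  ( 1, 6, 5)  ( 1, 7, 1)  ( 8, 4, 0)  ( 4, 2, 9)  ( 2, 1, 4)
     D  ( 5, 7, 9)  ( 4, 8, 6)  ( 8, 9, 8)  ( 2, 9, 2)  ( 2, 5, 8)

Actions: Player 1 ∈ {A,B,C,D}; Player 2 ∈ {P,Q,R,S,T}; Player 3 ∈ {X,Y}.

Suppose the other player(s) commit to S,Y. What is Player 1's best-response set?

u_1(A vs S,Y) = 0
u_1(B vs S,Y) = 4
u_1(C vs S,Y) = 4
u_1(D vs S,Y) = 2
max payoff 4 at {B,C}

BR_1 = {B,C}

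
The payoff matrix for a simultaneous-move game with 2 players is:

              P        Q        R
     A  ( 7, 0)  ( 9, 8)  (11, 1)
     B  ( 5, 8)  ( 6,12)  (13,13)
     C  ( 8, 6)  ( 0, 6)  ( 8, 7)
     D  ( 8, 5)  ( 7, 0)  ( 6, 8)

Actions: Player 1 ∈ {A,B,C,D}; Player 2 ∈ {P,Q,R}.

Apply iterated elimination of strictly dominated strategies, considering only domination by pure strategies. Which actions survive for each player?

IESDS → P1:{A,B} P2:{Q,R}

P2 drop P (R beats it: A:1>0 B:13>8 C:7>6 D:8>5)
P1 drop C (A beats it: Q:9>0 R:11>8)
P1 drop D (A beats it: Q:9>7 R:11>6)
P1→{A,B} P2→{Q,R}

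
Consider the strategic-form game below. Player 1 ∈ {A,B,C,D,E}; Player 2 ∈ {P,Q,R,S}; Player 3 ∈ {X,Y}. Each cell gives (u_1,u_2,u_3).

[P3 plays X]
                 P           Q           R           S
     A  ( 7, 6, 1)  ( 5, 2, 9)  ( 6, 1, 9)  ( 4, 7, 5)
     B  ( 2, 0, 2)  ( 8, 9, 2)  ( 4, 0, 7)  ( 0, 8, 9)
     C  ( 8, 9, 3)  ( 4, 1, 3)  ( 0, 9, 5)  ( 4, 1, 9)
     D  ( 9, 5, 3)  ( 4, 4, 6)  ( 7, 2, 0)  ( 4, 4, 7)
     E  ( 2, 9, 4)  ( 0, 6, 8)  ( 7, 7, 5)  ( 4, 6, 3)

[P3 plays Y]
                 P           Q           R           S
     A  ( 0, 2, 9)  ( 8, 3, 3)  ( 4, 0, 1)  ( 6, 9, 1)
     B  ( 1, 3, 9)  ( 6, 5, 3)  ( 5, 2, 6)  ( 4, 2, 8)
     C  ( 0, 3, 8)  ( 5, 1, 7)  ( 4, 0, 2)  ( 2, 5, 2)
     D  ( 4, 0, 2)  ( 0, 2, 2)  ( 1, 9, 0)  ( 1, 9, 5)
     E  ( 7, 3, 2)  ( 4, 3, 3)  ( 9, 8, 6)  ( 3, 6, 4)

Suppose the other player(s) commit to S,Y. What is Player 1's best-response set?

BR_1 = {A}

u_1(A vs S,Y) = 6
u_1(B vs S,Y) = 4
u_1(C vs S,Y) = 2
u_1(D vs S,Y) = 1
u_1(E vs S,Y) = 3
max payoff 6 at {A}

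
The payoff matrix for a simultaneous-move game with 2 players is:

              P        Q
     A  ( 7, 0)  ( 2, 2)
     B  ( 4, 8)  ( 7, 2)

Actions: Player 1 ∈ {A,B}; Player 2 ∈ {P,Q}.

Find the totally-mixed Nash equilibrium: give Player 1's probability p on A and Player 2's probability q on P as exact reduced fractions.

P1 indiff ⇒ q·7+(1-q)·2 = q·4+(1-q)·7 ⇒ q(3) = (1-q)(5) ⇒ q = 5/8
P2 indiff ⇒ p·0+(1-p)·8 = p·2+(1-p)·2 ⇒ p(-2) = (1-p)(-6) ⇒ p = 3/4

(p,q) = (3/4, 5/8)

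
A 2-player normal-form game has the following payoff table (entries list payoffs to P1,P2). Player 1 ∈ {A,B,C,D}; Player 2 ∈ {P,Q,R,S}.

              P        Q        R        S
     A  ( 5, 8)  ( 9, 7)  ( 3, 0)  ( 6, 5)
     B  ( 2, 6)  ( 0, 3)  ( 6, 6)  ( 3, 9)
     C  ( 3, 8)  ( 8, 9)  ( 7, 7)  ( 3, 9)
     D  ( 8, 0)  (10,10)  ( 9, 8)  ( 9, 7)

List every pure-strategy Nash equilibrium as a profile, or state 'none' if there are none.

(A,P): not NE [P1→D gives 8>5]
(A,Q): not NE [P1→D gives 10>9; P2→P gives 8>7]
(A,R): not NE [P1→D gives 9>3; P2→P gives 8>0]
(A,S): not NE [P1→D gives 9>6; P2→P gives 8>5]
(B,P): not NE [P1→D gives 8>2; P2→S gives 9>6]
(B,Q): not NE [P1→D gives 10>0; P2→S gives 9>3]
(B,R): not NE [P1→D gives 9>6; P2→S gives 9>6]
(B,S): not NE [P1→D gives 9>3]
(C,P): not NE [P1→D gives 8>3; P2→S gives 9>8]
(C,Q): not NE [P1→D gives 10>8]
(C,R): not NE [P1→D gives 9>7; P2→S gives 9>7]
(C,S): not NE [P1→D gives 9>3]
(D,P): not NE [P2→Q gives 10>0]
(D,Q): NE
(D,R): not NE [P2→Q gives 10>8]
(D,S): not NE [P2→Q gives 10>7]

NE set: (D,Q)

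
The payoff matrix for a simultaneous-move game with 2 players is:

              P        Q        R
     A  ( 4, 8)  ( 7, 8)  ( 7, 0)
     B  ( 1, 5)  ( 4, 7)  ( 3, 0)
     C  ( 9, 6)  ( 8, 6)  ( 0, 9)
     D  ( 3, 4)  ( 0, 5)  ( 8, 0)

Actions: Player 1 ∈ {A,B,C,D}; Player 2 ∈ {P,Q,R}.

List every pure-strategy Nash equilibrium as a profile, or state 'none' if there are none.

(A,P): not NE [P1→C gives 9>4]
(A,Q): not NE [P1→C gives 8>7]
(A,R): not NE [P1→D gives 8>7; P2→Q gives 8>0]
(B,P): not NE [P1→C gives 9>1; P2→Q gives 7>5]
(B,Q): not NE [P1→C gives 8>4]
(B,R): not NE [P1→D gives 8>3; P2→Q gives 7>0]
(C,P): not NE [P2→R gives 9>6]
(C,Q): not NE [P2→R gives 9>6]
(C,R): not NE [P1→D gives 8>0]
(D,P): not NE [P1→C gives 9>3; P2→Q gives 5>4]
(D,Q): not NE [P1→C gives 8>0]
(D,R): not NE [P2→Q gives 5>0]

Equilibria: none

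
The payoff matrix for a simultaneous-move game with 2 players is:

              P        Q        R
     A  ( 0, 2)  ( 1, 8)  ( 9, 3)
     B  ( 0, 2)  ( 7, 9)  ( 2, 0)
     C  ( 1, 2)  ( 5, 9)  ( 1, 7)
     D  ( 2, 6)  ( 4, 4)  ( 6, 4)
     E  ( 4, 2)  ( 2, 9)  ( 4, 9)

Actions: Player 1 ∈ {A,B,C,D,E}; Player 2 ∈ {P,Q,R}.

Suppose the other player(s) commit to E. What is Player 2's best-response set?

u_2(P vs E) = 2
u_2(Q vs E) = 9
u_2(R vs E) = 9
max payoff 9 at {Q,R}

P2 best: {Q,R}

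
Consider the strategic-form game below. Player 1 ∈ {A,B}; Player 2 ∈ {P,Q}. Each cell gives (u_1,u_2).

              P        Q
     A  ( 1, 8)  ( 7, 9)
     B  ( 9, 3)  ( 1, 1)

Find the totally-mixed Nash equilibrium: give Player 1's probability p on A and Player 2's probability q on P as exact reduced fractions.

p=2/3, q=3/7

P1 indiff ⇒ q·1+(1-q)·7 = q·9+(1-q)·1 ⇒ q(-8) = (1-q)(-6) ⇒ q = 3/7
P2 indiff ⇒ p·8+(1-p)·3 = p·9+(1-p)·1 ⇒ p(-1) = (1-p)(-2) ⇒ p = 2/3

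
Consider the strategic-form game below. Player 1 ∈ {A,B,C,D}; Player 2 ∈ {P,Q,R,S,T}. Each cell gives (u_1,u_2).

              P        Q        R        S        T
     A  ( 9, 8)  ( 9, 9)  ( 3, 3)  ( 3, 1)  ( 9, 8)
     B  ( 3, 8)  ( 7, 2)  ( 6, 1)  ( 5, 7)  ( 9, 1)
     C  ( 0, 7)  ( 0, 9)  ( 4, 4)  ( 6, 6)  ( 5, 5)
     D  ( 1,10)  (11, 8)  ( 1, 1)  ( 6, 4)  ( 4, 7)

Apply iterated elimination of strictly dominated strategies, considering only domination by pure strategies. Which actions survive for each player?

Remaining: P1:{A,D} P2:{P,Q}

P2 drop R (P beats it: A:8>3 B:8>1 C:7>4 D:10>1)
P2 drop S (P beats it: A:8>1 B:8>7 C:7>6 D:10>4)
P1 drop C (A beats it: P:9>0 Q:9>0 T:9>5)
P2 drop T (Q beats it: A:9>8 B:2>1 D:8>7)
P1 drop B (A beats it: P:9>3 Q:9>7)
P1→{A,D} P2→{P,Q}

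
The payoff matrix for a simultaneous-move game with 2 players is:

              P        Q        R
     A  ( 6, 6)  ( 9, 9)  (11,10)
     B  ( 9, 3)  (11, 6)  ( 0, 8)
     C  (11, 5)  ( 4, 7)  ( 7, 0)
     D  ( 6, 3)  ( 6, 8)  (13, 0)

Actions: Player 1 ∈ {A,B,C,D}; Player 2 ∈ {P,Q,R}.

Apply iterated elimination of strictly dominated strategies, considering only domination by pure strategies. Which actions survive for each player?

Survivors P1:{A,B,D} P2:{Q,R}

P2 drop P (Q beats it: A:9>6 B:6>3 C:7>5 D:8>3)
P1 drop C (A beats it: Q:9>4 R:11>7)
P1→{A,B,D} P2→{Q,R}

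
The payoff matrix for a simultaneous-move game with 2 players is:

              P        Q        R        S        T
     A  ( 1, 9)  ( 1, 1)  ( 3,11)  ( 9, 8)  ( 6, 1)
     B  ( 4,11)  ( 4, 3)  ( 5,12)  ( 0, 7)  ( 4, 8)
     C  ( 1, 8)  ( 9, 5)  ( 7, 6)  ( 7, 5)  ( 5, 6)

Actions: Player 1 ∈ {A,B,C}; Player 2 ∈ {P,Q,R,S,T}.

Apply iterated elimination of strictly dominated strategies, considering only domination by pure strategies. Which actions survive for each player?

P2 drop Q (P beats it: A:9>1 B:11>3 C:8>5)
P2 drop S (P beats it: A:9>8 B:11>7 C:8>5)
P2 drop T (P beats it: A:9>1 B:11>8 C:8>6)
P1 drop A (B beats it: P:4>1 R:5>3)
P1→{B,C} P2→{P,R}

Survivors P1:{B,C} P2:{P,R}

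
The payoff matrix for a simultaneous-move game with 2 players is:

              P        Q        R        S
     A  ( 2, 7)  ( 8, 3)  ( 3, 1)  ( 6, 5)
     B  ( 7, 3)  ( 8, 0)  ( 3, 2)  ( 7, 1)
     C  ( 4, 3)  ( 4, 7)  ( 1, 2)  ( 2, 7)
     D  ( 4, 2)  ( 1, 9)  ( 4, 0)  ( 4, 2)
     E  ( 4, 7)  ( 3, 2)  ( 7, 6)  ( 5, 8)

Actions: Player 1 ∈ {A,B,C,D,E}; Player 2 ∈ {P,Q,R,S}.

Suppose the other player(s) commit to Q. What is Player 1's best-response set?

argmax u_1 = {A,B}

u_1(A vs Q) = 8
u_1(B vs Q) = 8
u_1(C vs Q) = 4
u_1(D vs Q) = 1
u_1(E vs Q) = 3
max payoff 8 at {A,B}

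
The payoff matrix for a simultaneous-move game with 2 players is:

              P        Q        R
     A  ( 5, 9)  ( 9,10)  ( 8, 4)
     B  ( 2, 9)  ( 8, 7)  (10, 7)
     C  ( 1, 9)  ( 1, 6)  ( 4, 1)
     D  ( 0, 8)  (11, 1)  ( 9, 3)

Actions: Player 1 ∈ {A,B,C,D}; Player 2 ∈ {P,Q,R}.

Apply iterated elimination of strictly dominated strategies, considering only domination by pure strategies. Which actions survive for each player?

Remaining: P1:{A,D} P2:{P,Q}

P1 drop C (A beats it: P:5>1 Q:9>1 R:8>4)
P2 drop R (P beats it: A:9>4 B:9>7 D:8>3)
P1 drop B (A beats it: P:5>2 Q:9>8)
P1→{A,D} P2→{P,Q}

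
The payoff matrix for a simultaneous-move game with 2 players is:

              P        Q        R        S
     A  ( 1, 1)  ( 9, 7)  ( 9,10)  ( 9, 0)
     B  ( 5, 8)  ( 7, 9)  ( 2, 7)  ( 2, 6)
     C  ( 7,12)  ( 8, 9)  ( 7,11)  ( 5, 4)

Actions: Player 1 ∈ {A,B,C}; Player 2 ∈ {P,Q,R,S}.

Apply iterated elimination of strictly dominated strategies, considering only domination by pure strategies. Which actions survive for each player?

P1 drop B (C beats it: P:7>5 Q:8>7 R:7>2 S:5>2)
P2 drop Q (R beats it: A:10>7 C:11>9)
P2 drop S (P beats it: A:1>0 C:12>4)
P1→{A,C} P2→{P,R}

Survivors P1:{A,C} P2:{P,R}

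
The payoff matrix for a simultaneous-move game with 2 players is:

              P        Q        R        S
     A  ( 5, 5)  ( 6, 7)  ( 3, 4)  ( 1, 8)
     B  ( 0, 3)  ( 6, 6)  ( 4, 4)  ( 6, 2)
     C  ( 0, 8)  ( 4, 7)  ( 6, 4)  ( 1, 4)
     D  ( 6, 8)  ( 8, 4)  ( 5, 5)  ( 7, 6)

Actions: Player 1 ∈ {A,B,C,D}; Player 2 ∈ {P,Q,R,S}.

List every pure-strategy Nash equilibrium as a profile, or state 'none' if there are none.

Nash profiles: (D,P)

(A,P): not NE [P1→D gives 6>5; P2→S gives 8>5]
(A,Q): not NE [P1→D gives 8>6; P2→S gives 8>7]
(A,R): not NE [P1→C gives 6>3; P2→S gives 8>4]
(A,S): not NE [P1→D gives 7>1]
(B,P): not NE [P1→D gives 6>0; P2→Q gives 6>3]
(B,Q): not NE [P1→D gives 8>6]
(B,R): not NE [P1→C gives 6>4; P2→Q gives 6>4]
(B,S): not NE [P1→D gives 7>6; P2→Q gives 6>2]
(C,P): not NE [P1→D gives 6>0]
(C,Q): not NE [P1→D gives 8>4; P2→P gives 8>7]
(C,R): not NE [P2→P gives 8>4]
(C,S): not NE [P1→D gives 7>1; P2→P gives 8>4]
(D,P): NE
(D,Q): not NE [P2→P gives 8>4]
(D,R): not NE [P1→C gives 6>5; P2→P gives 8>5]
(D,S): not NE [P2→P gives 8>6]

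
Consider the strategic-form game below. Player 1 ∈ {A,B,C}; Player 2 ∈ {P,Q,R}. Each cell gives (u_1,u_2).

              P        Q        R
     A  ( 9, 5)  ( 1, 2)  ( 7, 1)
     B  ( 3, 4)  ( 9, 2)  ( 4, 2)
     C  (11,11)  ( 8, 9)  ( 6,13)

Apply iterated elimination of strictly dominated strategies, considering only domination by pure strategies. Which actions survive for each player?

Survivors P1:{A,C} P2:{P,R}

P2 drop Q (P beats it: A:5>2 B:4>2 C:11>9)
P1 drop B (A beats it: P:9>3 R:7>4)
P1→{A,C} P2→{P,R}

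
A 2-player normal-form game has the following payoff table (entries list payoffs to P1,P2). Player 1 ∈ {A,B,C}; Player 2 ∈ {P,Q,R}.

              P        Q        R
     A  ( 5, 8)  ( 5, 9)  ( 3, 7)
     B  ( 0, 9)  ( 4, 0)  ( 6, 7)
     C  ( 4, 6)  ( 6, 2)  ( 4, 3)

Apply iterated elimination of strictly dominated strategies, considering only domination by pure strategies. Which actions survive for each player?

IESDS → P1:{A,C} P2:{P,Q}

P2 drop R (P beats it: A:8>7 B:9>7 C:6>3)
P1 drop B (A beats it: P:5>0 Q:5>4)
P1→{A,C} P2→{P,Q}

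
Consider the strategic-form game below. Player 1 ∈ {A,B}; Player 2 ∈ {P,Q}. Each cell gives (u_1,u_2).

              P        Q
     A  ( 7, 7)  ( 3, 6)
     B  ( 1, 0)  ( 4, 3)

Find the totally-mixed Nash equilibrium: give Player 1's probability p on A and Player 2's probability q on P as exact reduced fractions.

P1 indiff ⇒ q·7+(1-q)·3 = q·1+(1-q)·4 ⇒ q(6) = (1-q)(1) ⇒ q = 1/7
P2 indiff ⇒ p·7+(1-p)·0 = p·6+(1-p)·3 ⇒ p(1) = (1-p)(3) ⇒ p = 3/4

P1 mixes 3/4 on A; P2 mixes 1/7 on P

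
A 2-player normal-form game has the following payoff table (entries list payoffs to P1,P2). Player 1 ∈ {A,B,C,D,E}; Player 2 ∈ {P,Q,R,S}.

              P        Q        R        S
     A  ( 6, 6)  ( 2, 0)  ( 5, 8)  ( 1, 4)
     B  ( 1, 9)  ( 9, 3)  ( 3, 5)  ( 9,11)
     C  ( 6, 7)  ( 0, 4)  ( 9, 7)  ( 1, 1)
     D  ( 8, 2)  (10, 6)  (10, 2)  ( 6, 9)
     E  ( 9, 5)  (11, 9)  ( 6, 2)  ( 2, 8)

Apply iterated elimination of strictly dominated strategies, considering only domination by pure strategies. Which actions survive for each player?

IESDS → P1:{B,D,E} P2:{Q,S}

P1 drop A (D beats it: P:8>6 Q:10>2 R:10>5 S:6>1)
P1 drop C (D beats it: P:8>6 Q:10>0 R:10>9 S:6>1)
P2 drop P (S beats it: B:11>9 D:9>2 E:8>5)
P2 drop R (S beats it: B:11>5 D:9>2 E:8>2)
P1→{B,D,E} P2→{Q,S}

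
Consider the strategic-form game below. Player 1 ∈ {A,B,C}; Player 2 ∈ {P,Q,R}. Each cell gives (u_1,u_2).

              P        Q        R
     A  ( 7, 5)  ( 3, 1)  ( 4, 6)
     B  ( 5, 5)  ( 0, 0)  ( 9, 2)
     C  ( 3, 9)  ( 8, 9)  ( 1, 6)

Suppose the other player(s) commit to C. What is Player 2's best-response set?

P2 best: {P,Q}

u_2(P vs C) = 9
u_2(Q vs C) = 9
u_2(R vs C) = 6
max payoff 9 at {P,Q}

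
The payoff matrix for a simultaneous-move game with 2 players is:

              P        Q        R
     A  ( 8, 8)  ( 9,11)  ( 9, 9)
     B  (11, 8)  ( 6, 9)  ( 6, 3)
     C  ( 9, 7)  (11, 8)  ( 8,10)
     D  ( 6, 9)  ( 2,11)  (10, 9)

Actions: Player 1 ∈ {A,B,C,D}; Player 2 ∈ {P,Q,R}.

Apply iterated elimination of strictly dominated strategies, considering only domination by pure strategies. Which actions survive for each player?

Survivors P1:{A,C,D} P2:{Q,R}

P2 drop P (Q beats it: A:11>8 B:9>8 C:8>7 D:11>9)
P1 drop B (A beats it: Q:9>6 R:9>6)
P1→{A,C,D} P2→{Q,R}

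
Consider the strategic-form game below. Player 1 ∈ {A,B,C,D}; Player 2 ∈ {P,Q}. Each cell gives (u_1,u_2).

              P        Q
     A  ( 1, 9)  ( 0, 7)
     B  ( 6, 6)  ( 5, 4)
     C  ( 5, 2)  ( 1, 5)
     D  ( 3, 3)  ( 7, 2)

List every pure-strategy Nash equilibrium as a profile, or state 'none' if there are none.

PSNE = {(B,P)}

(A,P): not NE [P1→B gives 6>1]
(A,Q): not NE [P1→D gives 7>0; P2→P gives 9>7]
(B,P): NE
(B,Q): not NE [P1→D gives 7>5; P2→P gives 6>4]
(C,P): not NE [P1→B gives 6>5; P2→Q gives 5>2]
(C,Q): not NE [P1→D gives 7>1]
(D,P): not NE [P1→B gives 6>3]
(D,Q): not NE [P2→P gives 3>2]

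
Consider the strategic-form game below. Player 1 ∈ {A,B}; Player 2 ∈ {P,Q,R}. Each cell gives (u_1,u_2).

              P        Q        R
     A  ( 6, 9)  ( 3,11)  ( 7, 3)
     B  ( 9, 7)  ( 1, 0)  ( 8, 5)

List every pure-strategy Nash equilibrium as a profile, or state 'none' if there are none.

NE set: (A,Q), (B,P)

(A,P): not NE [P1→B gives 9>6; P2→Q gives 11>9]
(A,Q): NE
(A,R): not NE [P1→B gives 8>7; P2→Q gives 11>3]
(B,P): NE
(B,Q): not NE [P1→A gives 3>1; P2→P gives 7>0]
(B,R): not NE [P2→P gives 7>5]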